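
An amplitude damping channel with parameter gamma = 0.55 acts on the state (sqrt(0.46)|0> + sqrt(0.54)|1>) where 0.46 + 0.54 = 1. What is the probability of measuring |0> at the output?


For amplitude damping with parameter gamma on state sqrt(a)|0> + sqrt(b)|1>:
alpha^2 = 0.46, beta^2 = 0.54
P(|0>) = alpha^2 + gamma * beta^2
= 0.46 + 0.55 * 0.54
= 0.46 + 0.2970
= 0.7570

0.7570


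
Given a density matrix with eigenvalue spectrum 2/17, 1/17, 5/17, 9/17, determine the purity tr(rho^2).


tr(rho^2) = sum of eigenvalues squared
= (2/17)^2 + (1/17)^2 + (5/17)^2 + (9/17)^2
= (4 + 1 + 25 + 81) / 289
= 111/289
= 0.3841

0.3841


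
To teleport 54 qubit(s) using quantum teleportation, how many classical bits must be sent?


Quantum teleportation requires 2 classical bits per qubit teleported.
54 qubit(s) -> 2 * 54 = 108 classical bits

108


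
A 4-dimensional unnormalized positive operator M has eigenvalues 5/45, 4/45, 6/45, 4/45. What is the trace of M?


tr(M) = sum of eigenvalues
= 5/45 + 4/45 + 6/45 + 4/45
= 19/45
= 0.4222

0.4222


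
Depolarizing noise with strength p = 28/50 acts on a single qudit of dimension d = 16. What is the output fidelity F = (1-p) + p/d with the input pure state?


F = (1-p) + p/d
= (1 - 0.5600) + 0.5600/16
= 0.4400 + 0.0350
= 0.4750

0.4750


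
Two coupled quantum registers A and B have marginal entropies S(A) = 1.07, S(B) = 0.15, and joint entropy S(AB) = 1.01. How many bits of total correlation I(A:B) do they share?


I(A:B) = S(A) + S(B) - S(AB)
= 1.07 + 0.15 - 1.01
= 0.2100

0.2100


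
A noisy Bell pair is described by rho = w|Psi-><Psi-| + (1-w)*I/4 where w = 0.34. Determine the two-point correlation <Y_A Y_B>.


|Psi-> = (|01> - |10>)/sqrt(2)
For the pure Bell state, <Y_A Y_B> = -1 (Bell-state Pauli correlator).
The maximally-mixed part I/4 has tr(I/4 * P tensor P) = 0 for any traceless Pauli P.
So <Y_A Y_B>_rho = w * (-1) + (1 - w) * 0
= 0.34 * (-1)
= -0.3400

-0.3400


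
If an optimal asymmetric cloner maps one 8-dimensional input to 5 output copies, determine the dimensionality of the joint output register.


Output space = H^(tensor 5) where dim(H) = 8
dim = 8^5
= 64 (after 2 factors)
= 512 (after 3 factors)
= 4096 (after 4 factors)
= 32768 (after 5 factors)
= 32768

32768


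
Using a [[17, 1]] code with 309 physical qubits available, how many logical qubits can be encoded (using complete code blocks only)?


Each code block uses 17 physical qubits for 1 logical qubit(s).
Number of complete blocks = floor(309 / 17) = 18
Logical qubits = 18 * 1
= 18

18


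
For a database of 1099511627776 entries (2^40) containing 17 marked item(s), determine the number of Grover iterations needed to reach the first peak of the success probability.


After j Grover iterations the success probability is P(j) = sin^2((2j+1)*theta), where sin(theta) = sqrt(k/N).
N = 2^40 = 1099511627776, k = 17
sin(theta) = sqrt(k/N) = 3.932099939e-06
theta = arcsin(sqrt(k/N)) = 3.932099939e-06 rad
P(j) reaches its first maximum when (2j+1)*theta is as close as possible to pi/2, i.e. j = round(pi/(4*theta) - 1/2).
pi/(4*theta) - 1/2 = 199739.6326
(For comparison, the common estimate pi/4 * sqrt(N/k) = 199740.1326; the exact maximiser is used here.)
Optimal iterations = 199740

199740


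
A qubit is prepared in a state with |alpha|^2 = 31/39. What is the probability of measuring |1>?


|alpha|^2 = 31/39 = 0.7949
|beta|^2 = 1 - 31/39 = 8/39 = 0.2051
P(|1>) = |beta|^2 = 0.2051

0.2051


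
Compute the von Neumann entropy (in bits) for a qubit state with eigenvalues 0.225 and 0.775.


S = -p*log2(p) - (1-p)*log2(1-p)
p = 0.2250, 1-p = 0.7750
= -0.2250 * log2(0.2250) - 0.7750 * log2(0.7750)
= -(-0.4842) - (-0.2850)
= 0.7692

0.7692


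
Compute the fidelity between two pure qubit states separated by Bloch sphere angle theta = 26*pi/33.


For states separated by angle theta on Bloch sphere:
F = cos^2(theta/2)
theta = 26*pi/33 = 2.4752
theta/2 = 1.2376
cos(theta/2) = 0.3271
F = 0.1070

0.1070


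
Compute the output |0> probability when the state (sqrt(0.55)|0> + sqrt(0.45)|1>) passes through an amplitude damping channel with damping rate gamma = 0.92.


For amplitude damping with parameter gamma on state sqrt(a)|0> + sqrt(b)|1>:
alpha^2 = 0.55, beta^2 = 0.45
P(|0>) = alpha^2 + gamma * beta^2
= 0.55 + 0.92 * 0.45
= 0.55 + 0.4140
= 0.9640

0.9640


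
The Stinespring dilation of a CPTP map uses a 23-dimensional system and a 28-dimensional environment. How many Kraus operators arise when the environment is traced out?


Tracing out the environment in an orthonormal basis {|i>_E} gives Kraus operators K_i = <i|_E U |0>_E.
Number of Kraus operators = dim(H_env) = d_env
= 28

28


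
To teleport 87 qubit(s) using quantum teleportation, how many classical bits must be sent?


Quantum teleportation requires 2 classical bits per qubit teleported.
87 qubit(s) -> 2 * 87 = 174 classical bits

174


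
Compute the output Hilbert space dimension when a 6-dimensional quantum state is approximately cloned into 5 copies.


Output space = H^(tensor 5) where dim(H) = 6
dim = 6^5
= 36 (after 2 factors)
= 216 (after 3 factors)
= 1296 (after 4 factors)
= 7776 (after 5 factors)
= 7776

7776


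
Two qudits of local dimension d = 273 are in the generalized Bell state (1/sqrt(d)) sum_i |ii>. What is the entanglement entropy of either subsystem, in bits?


For a maximally entangled state in d x d:
S = log2(d) = log2(273)
= 8.0928

8.0928


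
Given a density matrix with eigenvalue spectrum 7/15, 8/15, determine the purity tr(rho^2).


tr(rho^2) = sum of eigenvalues squared
= (7/15)^2 + (8/15)^2
= (49 + 64) / 225
= 113/225
= 0.5022

0.5022


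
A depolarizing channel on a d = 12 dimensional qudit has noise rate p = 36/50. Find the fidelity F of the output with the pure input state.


F = (1-p) + p/d
= (1 - 0.7200) + 0.7200/12
= 0.2800 + 0.0600
= 0.3400

0.3400


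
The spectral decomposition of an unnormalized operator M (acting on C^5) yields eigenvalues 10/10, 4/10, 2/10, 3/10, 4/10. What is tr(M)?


tr(M) = sum of eigenvalues
= 10/10 + 4/10 + 2/10 + 3/10 + 4/10
= 23/10
= 2.3000

2.3000


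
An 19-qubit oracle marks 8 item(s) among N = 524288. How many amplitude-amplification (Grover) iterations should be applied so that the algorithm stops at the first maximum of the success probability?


After j Grover iterations the success probability is P(j) = sin^2((2j+1)*theta), where sin(theta) = sqrt(k/N).
N = 2^19 = 524288, k = 8
sin(theta) = sqrt(k/N) = 0.00390625
theta = arcsin(sqrt(k/N)) = 0.003906259934 rad
P(j) reaches its first maximum when (2j+1)*theta is as close as possible to pi/2, i.e. j = round(pi/(4*theta) - 1/2).
pi/(4*theta) - 1/2 = 200.5614
(For comparison, the common estimate pi/4 * sqrt(N/k) = 201.0619; the exact maximiser is used here.)
Optimal iterations = 201

201


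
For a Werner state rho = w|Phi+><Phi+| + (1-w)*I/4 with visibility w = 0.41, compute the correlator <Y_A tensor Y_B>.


|Phi+> = (|00> + |11>)/sqrt(2)
For the pure Bell state, <Y_A Y_B> = -1 (Bell-state Pauli correlator).
The maximally-mixed part I/4 has tr(I/4 * P tensor P) = 0 for any traceless Pauli P.
So <Y_A Y_B>_rho = w * (-1) + (1 - w) * 0
= 0.41 * (-1)
= -0.4100

-0.4100


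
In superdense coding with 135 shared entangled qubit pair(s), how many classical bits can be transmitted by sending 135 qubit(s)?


Superdense coding allows 2 classical bits per shared entangled pair.
135 pair(s) -> 2 * 135 = 270 classical bits

270


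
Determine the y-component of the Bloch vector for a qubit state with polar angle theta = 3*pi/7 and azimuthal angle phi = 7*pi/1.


theta = 1.3464, phi = 21.9911
r_y = sin(theta)*sin(phi) = 0.9749 * 0.0000
r_y = 0.0000

0.0000


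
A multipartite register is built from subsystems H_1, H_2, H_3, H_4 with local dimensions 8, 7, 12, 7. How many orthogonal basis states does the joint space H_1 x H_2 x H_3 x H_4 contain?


dim(H_1 x H_2 x H_3 x H_4) = 8 * 7 * 12 * 7
= 56 * 12 * 7
= 672 * 7
= 4704

4704


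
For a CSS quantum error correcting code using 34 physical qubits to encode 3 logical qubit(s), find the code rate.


Code rate R = k/n
= 3/34
= 0.0882

0.0882


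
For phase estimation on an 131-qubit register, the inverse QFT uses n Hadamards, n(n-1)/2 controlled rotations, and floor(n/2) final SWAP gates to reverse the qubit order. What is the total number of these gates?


Hadamard gates: 131
Controlled rotations: n*(n-1)/2 = 131*130/2 = 8515
SWAP gates: floor(n/2) = floor(131/2) = 65
Total = 131 + 8515 + 65
= 8711

8711


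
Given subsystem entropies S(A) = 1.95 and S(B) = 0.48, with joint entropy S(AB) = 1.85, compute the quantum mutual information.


I(A:B) = S(A) + S(B) - S(AB)
= 1.95 + 0.48 - 1.85
= 0.5800

0.5800


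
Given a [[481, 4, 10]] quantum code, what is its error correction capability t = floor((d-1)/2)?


Code parameters: [[481, 4, 10]], distance d = 10.
Number of correctable errors = floor((d-1)/2)
= floor((10 - 1)/2)
= floor(9/2)
= 4

4


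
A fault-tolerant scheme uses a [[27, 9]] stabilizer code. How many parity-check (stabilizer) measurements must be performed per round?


For an [[n,k]] stabilizer code:
Number of stabilizer generators = n - k
= 27 - 9
= 18

18


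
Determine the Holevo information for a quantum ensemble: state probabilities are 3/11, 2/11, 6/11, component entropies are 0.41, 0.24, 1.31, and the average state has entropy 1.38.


chi = S(rho) - sum_i p_i * S(rho_i)
Weighted entropy = 3/11 * 0.41 + 2/11 * 0.24 + 6/11 * 1.31
= 0.8700
chi = 1.38 - 0.8700
= 0.5100

0.5100


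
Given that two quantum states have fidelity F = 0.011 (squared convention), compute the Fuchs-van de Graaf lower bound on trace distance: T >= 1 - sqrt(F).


Fuchs-van de Graaf (squared-fidelity convention): 1 - sqrt(F) <= T <= sqrt(1 - F).
Lower bound: T >= 1 - sqrt(F)
sqrt(F) = sqrt(0.011) = 0.1049
T >= 1 - 0.1049
T >= 0.8951

0.8951


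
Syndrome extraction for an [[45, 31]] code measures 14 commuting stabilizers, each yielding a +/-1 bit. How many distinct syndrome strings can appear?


Each stabilizer generator gives a binary (+1 or -1) measurement outcome.
With 14 independent generators:
Total syndromes = 2^14
= 16384

16384


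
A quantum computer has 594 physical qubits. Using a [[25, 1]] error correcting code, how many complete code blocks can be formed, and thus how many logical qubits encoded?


Each code block uses 25 physical qubits for 1 logical qubit(s).
Number of complete blocks = floor(594 / 25) = 23
Logical qubits = 23 * 1
= 23

23


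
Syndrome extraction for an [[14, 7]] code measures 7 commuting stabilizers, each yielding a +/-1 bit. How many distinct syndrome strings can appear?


Each stabilizer generator gives a binary (+1 or -1) measurement outcome.
With 7 independent generators:
Total syndromes = 2^7
= 128

128


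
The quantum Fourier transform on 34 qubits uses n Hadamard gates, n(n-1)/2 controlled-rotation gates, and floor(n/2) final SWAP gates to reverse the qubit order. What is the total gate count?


Hadamard gates: 34
Controlled rotations: n*(n-1)/2 = 34*33/2 = 561
SWAP gates: floor(n/2) = floor(34/2) = 17
Total = 34 + 561 + 17
= 612

612


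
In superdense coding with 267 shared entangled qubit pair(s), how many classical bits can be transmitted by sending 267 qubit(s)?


Superdense coding allows 2 classical bits per shared entangled pair.
267 pair(s) -> 2 * 267 = 534 classical bits

534


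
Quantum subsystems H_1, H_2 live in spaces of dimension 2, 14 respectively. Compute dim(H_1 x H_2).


dim(H_1 x H_2) = 2 * 14
= 28

28


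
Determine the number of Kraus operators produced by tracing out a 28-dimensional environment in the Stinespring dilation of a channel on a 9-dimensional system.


Tracing out the environment in an orthonormal basis {|i>_E} gives Kraus operators K_i = <i|_E U |0>_E.
Number of Kraus operators = dim(H_env) = d_env
= 28

28


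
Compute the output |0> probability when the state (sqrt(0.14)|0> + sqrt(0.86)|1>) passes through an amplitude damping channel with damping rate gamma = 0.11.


For amplitude damping with parameter gamma on state sqrt(a)|0> + sqrt(b)|1>:
alpha^2 = 0.14, beta^2 = 0.86
P(|0>) = alpha^2 + gamma * beta^2
= 0.14 + 0.11 * 0.86
= 0.14 + 0.0946
= 0.2346

0.2346


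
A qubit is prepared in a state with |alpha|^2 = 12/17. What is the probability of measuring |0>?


|alpha|^2 = 12/17 = 0.7059
|beta|^2 = 1 - 12/17 = 5/17 = 0.2941
P(|0>) = |alpha|^2 = 0.7059

0.7059


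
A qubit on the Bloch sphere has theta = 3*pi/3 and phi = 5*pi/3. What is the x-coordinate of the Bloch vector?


theta = 3.1416, phi = 5.2360
r_x = sin(theta)*cos(phi) = 0.0000 * 0.5000
r_x = 0.0000

0.0000


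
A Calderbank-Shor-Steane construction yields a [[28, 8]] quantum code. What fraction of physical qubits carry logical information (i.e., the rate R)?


Code rate R = k/n
= 8/28
= 0.2857

0.2857


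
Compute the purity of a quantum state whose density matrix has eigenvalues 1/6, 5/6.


tr(rho^2) = sum of eigenvalues squared
= (1/6)^2 + (5/6)^2
= (1 + 25) / 36
= 26/36
= 0.7222

0.7222


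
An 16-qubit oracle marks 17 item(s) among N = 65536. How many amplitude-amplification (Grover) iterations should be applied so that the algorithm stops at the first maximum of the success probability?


After j Grover iterations the success probability is P(j) = sin^2((2j+1)*theta), where sin(theta) = sqrt(k/N).
N = 2^16 = 65536, k = 17
sin(theta) = sqrt(k/N) = 0.01610588135
theta = arcsin(sqrt(k/N)) = 0.01610657774 rad
P(j) reaches its first maximum when (2j+1)*theta is as close as possible to pi/2, i.e. j = round(pi/(4*theta) - 1/2).
pi/(4*theta) - 1/2 = 48.2626
(For comparison, the common estimate pi/4 * sqrt(N/k) = 48.7647; the exact maximiser is used here.)
Optimal iterations = 48

48


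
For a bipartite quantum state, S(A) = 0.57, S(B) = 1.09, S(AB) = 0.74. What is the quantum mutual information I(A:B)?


I(A:B) = S(A) + S(B) - S(AB)
= 0.57 + 1.09 - 0.74
= 0.9200

0.9200


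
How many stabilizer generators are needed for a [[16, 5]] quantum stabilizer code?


For an [[n,k]] stabilizer code:
Number of stabilizer generators = n - k
= 16 - 5
= 11

11


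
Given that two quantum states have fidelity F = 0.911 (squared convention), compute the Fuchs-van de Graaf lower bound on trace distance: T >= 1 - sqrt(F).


Fuchs-van de Graaf (squared-fidelity convention): 1 - sqrt(F) <= T <= sqrt(1 - F).
Lower bound: T >= 1 - sqrt(F)
sqrt(F) = sqrt(0.911) = 0.9545
T >= 1 - 0.9545
T >= 0.0455

0.0455


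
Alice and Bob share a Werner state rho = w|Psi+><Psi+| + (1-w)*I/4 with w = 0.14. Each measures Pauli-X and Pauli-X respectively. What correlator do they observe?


|Psi+> = (|01> + |10>)/sqrt(2)
For the pure Bell state, <X_A X_B> = +1 (Bell-state Pauli correlator).
The maximally-mixed part I/4 has tr(I/4 * P tensor P) = 0 for any traceless Pauli P.
So <X_A X_B>_rho = w * (+1) + (1 - w) * 0
= 0.14 * (+1)
= 0.1400

0.1400


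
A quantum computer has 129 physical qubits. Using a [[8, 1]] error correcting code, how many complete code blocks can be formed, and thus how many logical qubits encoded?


Each code block uses 8 physical qubits for 1 logical qubit(s).
Number of complete blocks = floor(129 / 8) = 16
Logical qubits = 16 * 1
= 16

16


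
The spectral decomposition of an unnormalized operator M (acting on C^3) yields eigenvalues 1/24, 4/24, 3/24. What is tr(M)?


tr(M) = sum of eigenvalues
= 1/24 + 4/24 + 3/24
= 8/24
= 0.3333

0.3333


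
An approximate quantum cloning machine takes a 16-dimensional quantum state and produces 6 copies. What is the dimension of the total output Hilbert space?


Output space = H^(tensor 6) where dim(H) = 16
dim = 16^6
= 256 (after 2 factors)
= 4096 (after 3 factors)
= 65536 (after 4 factors)
= 1048576 (after 5 factors)
= 16777216 (after 6 factors)
= 16777216

16777216


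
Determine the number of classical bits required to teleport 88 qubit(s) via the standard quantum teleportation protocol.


Quantum teleportation requires 2 classical bits per qubit teleported.
88 qubit(s) -> 2 * 88 = 176 classical bits

176


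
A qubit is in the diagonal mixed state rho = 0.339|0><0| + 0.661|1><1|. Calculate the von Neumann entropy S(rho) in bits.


S = -p*log2(p) - (1-p)*log2(1-p)
p = 0.3390, 1-p = 0.6610
= -0.3390 * log2(0.3390) - 0.6610 * log2(0.6610)
= -(-0.5291) - (-0.3948)
= 0.9239

0.9239


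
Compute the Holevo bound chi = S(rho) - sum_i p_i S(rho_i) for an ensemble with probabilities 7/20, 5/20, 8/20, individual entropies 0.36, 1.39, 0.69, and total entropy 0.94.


chi = S(rho) - sum_i p_i * S(rho_i)
Weighted entropy = 7/20 * 0.36 + 5/20 * 1.39 + 8/20 * 0.69
= 0.7495
chi = 0.94 - 0.7495
= 0.1905

0.1905


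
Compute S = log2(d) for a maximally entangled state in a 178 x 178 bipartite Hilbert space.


For a maximally entangled state in d x d:
S = log2(d) = log2(178)
= 7.4757

7.4757


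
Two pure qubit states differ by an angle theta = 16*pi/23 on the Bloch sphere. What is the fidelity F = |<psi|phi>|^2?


For states separated by angle theta on Bloch sphere:
F = cos^2(theta/2)
theta = 16*pi/23 = 2.1855
theta/2 = 1.0927
cos(theta/2) = 0.4601
F = 0.2117

0.2117


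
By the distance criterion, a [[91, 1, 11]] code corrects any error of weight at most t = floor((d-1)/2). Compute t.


Code parameters: [[91, 1, 11]], distance d = 11.
Number of correctable errors = floor((d-1)/2)
= floor((11 - 1)/2)
= floor(10/2)
= 5

5


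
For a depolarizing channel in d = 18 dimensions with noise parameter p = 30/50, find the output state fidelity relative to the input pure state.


F = (1-p) + p/d
= (1 - 0.6000) + 0.6000/18
= 0.4000 + 0.0333
= 0.4333

0.4333


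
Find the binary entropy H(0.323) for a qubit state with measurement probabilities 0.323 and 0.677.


S = -p*log2(p) - (1-p)*log2(1-p)
p = 0.3230, 1-p = 0.6770
= -0.3230 * log2(0.3230) - 0.6770 * log2(0.6770)
= -(-0.5266) - (-0.3810)
= 0.9076

0.9076


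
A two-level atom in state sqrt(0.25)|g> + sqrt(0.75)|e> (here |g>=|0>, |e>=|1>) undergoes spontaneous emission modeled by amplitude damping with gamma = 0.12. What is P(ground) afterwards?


For amplitude damping with parameter gamma on state sqrt(a)|0> + sqrt(b)|1>:
alpha^2 = 0.25, beta^2 = 0.75
P(|0>) = alpha^2 + gamma * beta^2
= 0.25 + 0.12 * 0.75
= 0.25 + 0.0900
= 0.3400

0.3400


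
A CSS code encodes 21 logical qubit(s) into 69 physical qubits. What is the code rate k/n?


Code rate R = k/n
= 21/69
= 0.3043

0.3043


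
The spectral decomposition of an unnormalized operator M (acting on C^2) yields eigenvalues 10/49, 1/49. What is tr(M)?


tr(M) = sum of eigenvalues
= 10/49 + 1/49
= 11/49
= 0.2245

0.2245


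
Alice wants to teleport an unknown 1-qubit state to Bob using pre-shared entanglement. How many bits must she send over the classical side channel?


Quantum teleportation requires 2 classical bits per qubit teleported.
1 qubit(s) -> 2 * 1 = 2 classical bits

2


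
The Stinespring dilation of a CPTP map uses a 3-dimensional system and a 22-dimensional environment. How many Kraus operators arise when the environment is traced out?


Tracing out the environment in an orthonormal basis {|i>_E} gives Kraus operators K_i = <i|_E U |0>_E.
Number of Kraus operators = dim(H_env) = d_env
= 22

22


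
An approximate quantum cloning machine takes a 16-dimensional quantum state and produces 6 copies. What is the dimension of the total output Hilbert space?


Output space = H^(tensor 6) where dim(H) = 16
dim = 16^6
= 256 (after 2 factors)
= 4096 (after 3 factors)
= 65536 (after 4 factors)
= 1048576 (after 5 factors)
= 16777216 (after 6 factors)
= 16777216

16777216


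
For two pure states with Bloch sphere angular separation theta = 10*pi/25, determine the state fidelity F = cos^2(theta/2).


For states separated by angle theta on Bloch sphere:
F = cos^2(theta/2)
theta = 10*pi/25 = 1.2566
theta/2 = 0.6283
cos(theta/2) = 0.8090
F = 0.6545

0.6545


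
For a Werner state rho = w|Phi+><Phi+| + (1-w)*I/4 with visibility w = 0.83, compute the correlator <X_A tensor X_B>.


|Phi+> = (|00> + |11>)/sqrt(2)
For the pure Bell state, <X_A X_B> = +1 (Bell-state Pauli correlator).
The maximally-mixed part I/4 has tr(I/4 * P tensor P) = 0 for any traceless Pauli P.
So <X_A X_B>_rho = w * (+1) + (1 - w) * 0
= 0.83 * (+1)
= 0.8300

0.8300


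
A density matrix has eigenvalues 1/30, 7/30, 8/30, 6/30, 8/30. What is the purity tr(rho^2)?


tr(rho^2) = sum of eigenvalues squared
= (1/30)^2 + (7/30)^2 + (8/30)^2 + (6/30)^2 + (8/30)^2
= (1 + 49 + 64 + 36 + 64) / 900
= 214/900
= 0.2378

0.2378


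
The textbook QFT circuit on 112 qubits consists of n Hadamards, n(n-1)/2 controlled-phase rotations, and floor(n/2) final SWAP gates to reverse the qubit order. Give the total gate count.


Hadamard gates: 112
Controlled rotations: n*(n-1)/2 = 112*111/2 = 6216
SWAP gates: floor(n/2) = floor(112/2) = 56
Total = 112 + 6216 + 56
= 6384

6384


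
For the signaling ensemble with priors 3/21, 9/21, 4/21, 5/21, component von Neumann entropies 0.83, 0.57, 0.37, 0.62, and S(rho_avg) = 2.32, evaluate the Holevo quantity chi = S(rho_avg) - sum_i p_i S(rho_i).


chi = S(rho) - sum_i p_i * S(rho_i)
Weighted entropy = 3/21 * 0.83 + 9/21 * 0.57 + 4/21 * 0.37 + 5/21 * 0.62
= 0.5810
chi = 2.32 - 0.5810
= 1.7390

1.7390


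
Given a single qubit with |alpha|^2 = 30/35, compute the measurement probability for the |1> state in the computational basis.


|alpha|^2 = 30/35 = 0.8571
|beta|^2 = 1 - 30/35 = 5/35 = 0.1429
P(|1>) = |beta|^2 = 0.1429

0.1429


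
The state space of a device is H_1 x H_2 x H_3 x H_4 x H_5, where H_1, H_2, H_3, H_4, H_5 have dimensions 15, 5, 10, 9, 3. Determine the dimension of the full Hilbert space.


dim(H_1 x H_2 x H_3 x H_4 x H_5) = 15 * 5 * 10 * 9 * 3
= 75 * 10 * 9 * 3
= 750 * 9 * 3
= 6750 * 3
= 20250

20250


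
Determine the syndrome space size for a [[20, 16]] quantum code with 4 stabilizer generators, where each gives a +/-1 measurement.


Each stabilizer generator gives a binary (+1 or -1) measurement outcome.
With 4 independent generators:
Total syndromes = 2^4
= 16

16


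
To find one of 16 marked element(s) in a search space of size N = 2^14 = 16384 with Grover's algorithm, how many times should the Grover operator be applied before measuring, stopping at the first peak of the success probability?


After j Grover iterations the success probability is P(j) = sin^2((2j+1)*theta), where sin(theta) = sqrt(k/N).
N = 2^14 = 16384, k = 16
sin(theta) = sqrt(k/N) = 0.03125
theta = arcsin(sqrt(k/N)) = 0.0312550885 rad
P(j) reaches its first maximum when (2j+1)*theta is as close as possible to pi/2, i.e. j = round(pi/(4*theta) - 1/2).
pi/(4*theta) - 1/2 = 24.6286
(For comparison, the common estimate pi/4 * sqrt(N/k) = 25.1327; the exact maximiser is used here.)
Optimal iterations = 25

25


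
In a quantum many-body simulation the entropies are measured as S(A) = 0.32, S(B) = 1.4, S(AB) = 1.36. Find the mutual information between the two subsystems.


I(A:B) = S(A) + S(B) - S(AB)
= 0.32 + 1.4 - 1.36
= 0.3600

0.3600


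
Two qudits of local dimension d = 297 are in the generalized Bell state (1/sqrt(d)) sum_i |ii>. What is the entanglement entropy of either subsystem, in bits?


For a maximally entangled state in d x d:
S = log2(d) = log2(297)
= 8.2143

8.2143


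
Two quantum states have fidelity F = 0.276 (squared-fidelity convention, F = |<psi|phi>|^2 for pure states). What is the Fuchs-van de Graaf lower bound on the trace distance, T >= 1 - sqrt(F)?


Fuchs-van de Graaf (squared-fidelity convention): 1 - sqrt(F) <= T <= sqrt(1 - F).
Lower bound: T >= 1 - sqrt(F)
sqrt(F) = sqrt(0.276) = 0.5254
T >= 1 - 0.5254
T >= 0.4746

0.4746


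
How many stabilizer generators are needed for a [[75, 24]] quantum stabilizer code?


For an [[n,k]] stabilizer code:
Number of stabilizer generators = n - k
= 75 - 24
= 51

51


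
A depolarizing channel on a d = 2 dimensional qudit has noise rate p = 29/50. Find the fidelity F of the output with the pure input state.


F = (1-p) + p/d
= (1 - 0.5800) + 0.5800/2
= 0.4200 + 0.2900
= 0.7100

0.7100


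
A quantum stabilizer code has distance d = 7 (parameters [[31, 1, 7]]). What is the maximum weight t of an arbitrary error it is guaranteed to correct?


Code parameters: [[31, 1, 7]], distance d = 7.
Number of correctable errors = floor((d-1)/2)
= floor((7 - 1)/2)
= floor(6/2)
= 3

3


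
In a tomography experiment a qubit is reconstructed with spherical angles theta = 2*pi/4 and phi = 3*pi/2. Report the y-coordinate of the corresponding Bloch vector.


theta = 1.5708, phi = 4.7124
r_y = sin(theta)*sin(phi) = 1.0000 * -1.0000
r_y = -1.0000

-1.0000


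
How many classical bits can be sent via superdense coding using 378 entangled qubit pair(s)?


Superdense coding allows 2 classical bits per shared entangled pair.
378 pair(s) -> 2 * 378 = 756 classical bits

756


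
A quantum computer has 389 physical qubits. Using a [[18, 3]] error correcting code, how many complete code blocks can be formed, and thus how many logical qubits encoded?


Each code block uses 18 physical qubits for 3 logical qubit(s).
Number of complete blocks = floor(389 / 18) = 21
Logical qubits = 21 * 3
= 63

63


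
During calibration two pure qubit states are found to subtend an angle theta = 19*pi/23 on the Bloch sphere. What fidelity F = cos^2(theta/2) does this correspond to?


For states separated by angle theta on Bloch sphere:
F = cos^2(theta/2)
theta = 19*pi/23 = 2.5952
theta/2 = 1.2976
cos(theta/2) = 0.2698
F = 0.0728

0.0728


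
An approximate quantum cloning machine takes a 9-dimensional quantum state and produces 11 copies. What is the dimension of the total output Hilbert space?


Output space = H^(tensor 11) where dim(H) = 9
dim = 9^11
= 81 (after 2 factors)
= 729 (after 3 factors)
= 6561 (after 4 factors)
= 59049 (after 5 factors)
= 531441 (after 6 factors)
= 4782969 (after 7 factors)
= 43046721 (after 8 factors)
= 387420489 (after 9 factors)
= 3486784401 (after 10 factors)
= 31381059609 (after 11 factors)
= 31381059609

31381059609


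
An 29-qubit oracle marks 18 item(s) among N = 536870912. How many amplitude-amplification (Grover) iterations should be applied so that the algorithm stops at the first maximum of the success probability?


After j Grover iterations the success probability is P(j) = sin^2((2j+1)*theta), where sin(theta) = sqrt(k/N).
N = 2^29 = 536870912, k = 18
sin(theta) = sqrt(k/N) = 0.0001831054688
theta = arcsin(sqrt(k/N)) = 0.0001831054698 rad
P(j) reaches its first maximum when (2j+1)*theta is as close as possible to pi/2, i.e. j = round(pi/(4*theta) - 1/2).
pi/(4*theta) - 1/2 = 4288.8211
(For comparison, the common estimate pi/4 * sqrt(N/k) = 4289.3212; the exact maximiser is used here.)
Optimal iterations = 4289

4289


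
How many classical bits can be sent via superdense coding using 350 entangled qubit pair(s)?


Superdense coding allows 2 classical bits per shared entangled pair.
350 pair(s) -> 2 * 350 = 700 classical bits

700


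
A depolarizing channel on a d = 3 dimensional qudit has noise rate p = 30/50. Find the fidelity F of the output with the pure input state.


F = (1-p) + p/d
= (1 - 0.6000) + 0.6000/3
= 0.4000 + 0.2000
= 0.6000

0.6000


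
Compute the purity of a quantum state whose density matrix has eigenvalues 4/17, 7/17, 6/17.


tr(rho^2) = sum of eigenvalues squared
= (4/17)^2 + (7/17)^2 + (6/17)^2
= (16 + 49 + 36) / 289
= 101/289
= 0.3495

0.3495


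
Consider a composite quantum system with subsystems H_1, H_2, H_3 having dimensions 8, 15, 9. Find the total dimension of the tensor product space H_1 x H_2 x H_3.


dim(H_1 x H_2 x H_3) = 8 * 15 * 9
= 120 * 9
= 1080

1080


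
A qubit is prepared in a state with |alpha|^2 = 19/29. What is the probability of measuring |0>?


|alpha|^2 = 19/29 = 0.6552
|beta|^2 = 1 - 19/29 = 10/29 = 0.3448
P(|0>) = |alpha|^2 = 0.6552

0.6552


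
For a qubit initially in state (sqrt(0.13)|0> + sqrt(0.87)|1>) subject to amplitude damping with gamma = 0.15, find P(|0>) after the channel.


For amplitude damping with parameter gamma on state sqrt(a)|0> + sqrt(b)|1>:
alpha^2 = 0.13, beta^2 = 0.87
P(|0>) = alpha^2 + gamma * beta^2
= 0.13 + 0.15 * 0.87
= 0.13 + 0.1305
= 0.2605

0.2605


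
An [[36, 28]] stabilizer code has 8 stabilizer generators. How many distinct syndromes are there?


Each stabilizer generator gives a binary (+1 or -1) measurement outcome.
With 8 independent generators:
Total syndromes = 2^8
= 256

256


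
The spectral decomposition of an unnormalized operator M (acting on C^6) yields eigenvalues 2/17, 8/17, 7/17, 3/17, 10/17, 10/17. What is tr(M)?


tr(M) = sum of eigenvalues
= 2/17 + 8/17 + 7/17 + 3/17 + 10/17 + 10/17
= 40/17
= 2.3529

2.3529


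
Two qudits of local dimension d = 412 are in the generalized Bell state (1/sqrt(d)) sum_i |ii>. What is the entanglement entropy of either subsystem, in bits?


For a maximally entangled state in d x d:
S = log2(d) = log2(412)
= 8.6865

8.6865


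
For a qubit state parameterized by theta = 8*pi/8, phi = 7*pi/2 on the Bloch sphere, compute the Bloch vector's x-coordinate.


theta = 3.1416, phi = 10.9956
r_x = sin(theta)*cos(phi) = 0.0000 * 0.0000
r_x = 0.0000

0.0000


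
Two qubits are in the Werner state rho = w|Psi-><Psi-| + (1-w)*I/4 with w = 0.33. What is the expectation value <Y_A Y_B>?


|Psi-> = (|01> - |10>)/sqrt(2)
For the pure Bell state, <Y_A Y_B> = -1 (Bell-state Pauli correlator).
The maximally-mixed part I/4 has tr(I/4 * P tensor P) = 0 for any traceless Pauli P.
So <Y_A Y_B>_rho = w * (-1) + (1 - w) * 0
= 0.33 * (-1)
= -0.3300

-0.3300


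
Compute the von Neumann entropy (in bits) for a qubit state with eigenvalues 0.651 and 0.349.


S = -p*log2(p) - (1-p)*log2(1-p)
p = 0.6510, 1-p = 0.3490
= -0.6510 * log2(0.6510) - 0.3490 * log2(0.3490)
= -(-0.4031) - (-0.5300)
= 0.9332

0.9332


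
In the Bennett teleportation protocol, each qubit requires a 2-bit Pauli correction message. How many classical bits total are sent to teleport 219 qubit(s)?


Quantum teleportation requires 2 classical bits per qubit teleported.
219 qubit(s) -> 2 * 219 = 438 classical bits

438


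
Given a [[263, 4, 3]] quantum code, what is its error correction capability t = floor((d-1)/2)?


Code parameters: [[263, 4, 3]], distance d = 3.
Number of correctable errors = floor((d-1)/2)
= floor((3 - 1)/2)
= floor(2/2)
= 1

1


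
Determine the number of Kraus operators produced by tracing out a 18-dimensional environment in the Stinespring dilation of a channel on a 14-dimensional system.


Tracing out the environment in an orthonormal basis {|i>_E} gives Kraus operators K_i = <i|_E U |0>_E.
Number of Kraus operators = dim(H_env) = d_env
= 18

18


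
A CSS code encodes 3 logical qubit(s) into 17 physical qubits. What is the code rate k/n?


Code rate R = k/n
= 3/17
= 0.1765

0.1765


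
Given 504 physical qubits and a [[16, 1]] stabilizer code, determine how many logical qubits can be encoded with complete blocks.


Each code block uses 16 physical qubits for 1 logical qubit(s).
Number of complete blocks = floor(504 / 16) = 31
Logical qubits = 31 * 1
= 31

31


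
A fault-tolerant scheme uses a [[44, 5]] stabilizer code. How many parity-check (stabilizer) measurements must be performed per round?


For an [[n,k]] stabilizer code:
Number of stabilizer generators = n - k
= 44 - 5
= 39

39


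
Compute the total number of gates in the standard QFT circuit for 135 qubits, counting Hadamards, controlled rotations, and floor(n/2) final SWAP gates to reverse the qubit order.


Hadamard gates: 135
Controlled rotations: n*(n-1)/2 = 135*134/2 = 9045
SWAP gates: floor(n/2) = floor(135/2) = 67
Total = 135 + 9045 + 67
= 9247

9247


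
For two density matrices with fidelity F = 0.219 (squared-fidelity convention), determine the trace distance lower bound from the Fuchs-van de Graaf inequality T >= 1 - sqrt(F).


Fuchs-van de Graaf (squared-fidelity convention): 1 - sqrt(F) <= T <= sqrt(1 - F).
Lower bound: T >= 1 - sqrt(F)
sqrt(F) = sqrt(0.219) = 0.4680
T >= 1 - 0.4680
T >= 0.5320

0.5320


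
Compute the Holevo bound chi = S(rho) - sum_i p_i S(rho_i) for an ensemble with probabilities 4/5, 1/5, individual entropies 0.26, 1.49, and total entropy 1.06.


chi = S(rho) - sum_i p_i * S(rho_i)
Weighted entropy = 4/5 * 0.26 + 1/5 * 1.49
= 0.5060
chi = 1.06 - 0.5060
= 0.5540

0.5540


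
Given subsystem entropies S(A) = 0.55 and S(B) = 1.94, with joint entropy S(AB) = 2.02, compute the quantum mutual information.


I(A:B) = S(A) + S(B) - S(AB)
= 0.55 + 1.94 - 2.02
= 0.4700

0.4700


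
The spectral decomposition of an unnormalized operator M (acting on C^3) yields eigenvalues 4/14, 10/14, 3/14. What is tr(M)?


tr(M) = sum of eigenvalues
= 4/14 + 10/14 + 3/14
= 17/14
= 1.2143

1.2143


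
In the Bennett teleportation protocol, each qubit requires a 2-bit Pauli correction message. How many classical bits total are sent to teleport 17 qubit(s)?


Quantum teleportation requires 2 classical bits per qubit teleported.
17 qubit(s) -> 2 * 17 = 34 classical bits

34


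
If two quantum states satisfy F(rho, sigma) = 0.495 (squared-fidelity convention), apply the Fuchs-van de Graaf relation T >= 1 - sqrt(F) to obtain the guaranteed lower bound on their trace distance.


Fuchs-van de Graaf (squared-fidelity convention): 1 - sqrt(F) <= T <= sqrt(1 - F).
Lower bound: T >= 1 - sqrt(F)
sqrt(F) = sqrt(0.495) = 0.7036
T >= 1 - 0.7036
T >= 0.2964

0.2964


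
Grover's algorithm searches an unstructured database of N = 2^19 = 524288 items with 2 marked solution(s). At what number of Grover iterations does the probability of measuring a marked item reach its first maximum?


After j Grover iterations the success probability is P(j) = sin^2((2j+1)*theta), where sin(theta) = sqrt(k/N).
N = 2^19 = 524288, k = 2
sin(theta) = sqrt(k/N) = 0.001953125
theta = arcsin(sqrt(k/N)) = 0.001953126242 rad
P(j) reaches its first maximum when (2j+1)*theta is as close as possible to pi/2, i.e. j = round(pi/(4*theta) - 1/2).
pi/(4*theta) - 1/2 = 401.6236
(For comparison, the common estimate pi/4 * sqrt(N/k) = 402.1239; the exact maximiser is used here.)
Optimal iterations = 402

402


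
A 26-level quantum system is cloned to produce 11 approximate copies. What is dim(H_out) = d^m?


Output space = H^(tensor 11) where dim(H) = 26
dim = 26^11
= 676 (after 2 factors)
= 17576 (after 3 factors)
= 456976 (after 4 factors)
= 11881376 (after 5 factors)
= 308915776 (after 6 factors)
= 8031810176 (after 7 factors)
= 208827064576 (after 8 factors)
= 5429503678976 (after 9 factors)
= 141167095653376 (after 10 factors)
= 3670344486987776 (after 11 factors)
= 3670344486987776

3670344486987776


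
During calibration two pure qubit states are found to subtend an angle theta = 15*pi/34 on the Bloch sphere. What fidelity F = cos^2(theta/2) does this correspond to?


For states separated by angle theta on Bloch sphere:
F = cos^2(theta/2)
theta = 15*pi/34 = 1.3860
theta/2 = 0.6930
cos(theta/2) = 0.7693
F = 0.5919

0.5919


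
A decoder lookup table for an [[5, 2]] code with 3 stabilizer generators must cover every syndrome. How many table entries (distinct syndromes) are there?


Each stabilizer generator gives a binary (+1 or -1) measurement outcome.
With 3 independent generators:
Total syndromes = 2^3
= 8

8


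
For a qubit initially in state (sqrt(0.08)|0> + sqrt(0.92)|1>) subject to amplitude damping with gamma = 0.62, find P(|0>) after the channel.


For amplitude damping with parameter gamma on state sqrt(a)|0> + sqrt(b)|1>:
alpha^2 = 0.08, beta^2 = 0.92
P(|0>) = alpha^2 + gamma * beta^2
= 0.08 + 0.62 * 0.92
= 0.08 + 0.5704
= 0.6504

0.6504


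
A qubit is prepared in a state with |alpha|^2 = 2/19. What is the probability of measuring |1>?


|alpha|^2 = 2/19 = 0.1053
|beta|^2 = 1 - 2/19 = 17/19 = 0.8947
P(|1>) = |beta|^2 = 0.8947

0.8947


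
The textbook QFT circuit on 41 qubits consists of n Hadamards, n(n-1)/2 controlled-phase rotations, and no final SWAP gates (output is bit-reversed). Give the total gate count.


Hadamard gates: 41
Controlled rotations: n*(n-1)/2 = 41*40/2 = 820
SWAP gates: 0 (omitted)
Total = 41 + 820
= 861

861


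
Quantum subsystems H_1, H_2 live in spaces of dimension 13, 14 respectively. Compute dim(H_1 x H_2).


dim(H_1 x H_2) = 13 * 14
= 182

182


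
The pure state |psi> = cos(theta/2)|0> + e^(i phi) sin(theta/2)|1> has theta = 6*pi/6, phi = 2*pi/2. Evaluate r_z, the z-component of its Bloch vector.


theta = 3.1416, phi = 3.1416
r_z = cos(theta) = -1.0000

-1.0000


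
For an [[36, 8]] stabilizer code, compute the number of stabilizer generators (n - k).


For an [[n,k]] stabilizer code:
Number of stabilizer generators = n - k
= 36 - 8
= 28

28


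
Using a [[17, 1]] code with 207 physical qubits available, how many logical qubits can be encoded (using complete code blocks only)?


Each code block uses 17 physical qubits for 1 logical qubit(s).
Number of complete blocks = floor(207 / 17) = 12
Logical qubits = 12 * 1
= 12

12


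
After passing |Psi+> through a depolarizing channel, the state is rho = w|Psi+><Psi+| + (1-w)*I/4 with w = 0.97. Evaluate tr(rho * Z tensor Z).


|Psi+> = (|01> + |10>)/sqrt(2)
For the pure Bell state, <Z_A Z_B> = -1 (Bell-state Pauli correlator).
The maximally-mixed part I/4 has tr(I/4 * P tensor P) = 0 for any traceless Pauli P.
So <Z_A Z_B>_rho = w * (-1) + (1 - w) * 0
= 0.97 * (-1)
= -0.9700

-0.9700


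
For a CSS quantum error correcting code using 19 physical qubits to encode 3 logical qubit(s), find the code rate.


Code rate R = k/n
= 3/19
= 0.1579

0.1579


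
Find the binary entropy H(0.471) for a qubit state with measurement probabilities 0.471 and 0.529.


S = -p*log2(p) - (1-p)*log2(1-p)
p = 0.4710, 1-p = 0.5290
= -0.4710 * log2(0.4710) - 0.5290 * log2(0.5290)
= -(-0.5116) - (-0.4860)
= 0.9976

0.9976


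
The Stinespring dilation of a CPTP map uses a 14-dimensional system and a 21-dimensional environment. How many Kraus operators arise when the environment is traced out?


Tracing out the environment in an orthonormal basis {|i>_E} gives Kraus operators K_i = <i|_E U |0>_E.
Number of Kraus operators = dim(H_env) = d_env
= 21

21


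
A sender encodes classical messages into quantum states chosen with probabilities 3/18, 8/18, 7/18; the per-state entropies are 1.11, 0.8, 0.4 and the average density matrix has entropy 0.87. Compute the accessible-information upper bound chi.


chi = S(rho) - sum_i p_i * S(rho_i)
Weighted entropy = 3/18 * 1.11 + 8/18 * 0.8 + 7/18 * 0.4
= 0.6961
chi = 0.87 - 0.6961
= 0.1739

0.1739


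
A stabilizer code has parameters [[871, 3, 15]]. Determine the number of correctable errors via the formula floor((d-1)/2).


Code parameters: [[871, 3, 15]], distance d = 15.
Number of correctable errors = floor((d-1)/2)
= floor((15 - 1)/2)
= floor(14/2)
= 7

7


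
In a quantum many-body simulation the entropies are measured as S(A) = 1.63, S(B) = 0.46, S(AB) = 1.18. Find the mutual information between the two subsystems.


I(A:B) = S(A) + S(B) - S(AB)
= 1.63 + 0.46 - 1.18
= 0.9100

0.9100


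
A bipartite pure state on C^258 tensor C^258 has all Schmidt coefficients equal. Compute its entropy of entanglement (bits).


For a maximally entangled state in d x d:
S = log2(d) = log2(258)
= 8.0112

8.0112


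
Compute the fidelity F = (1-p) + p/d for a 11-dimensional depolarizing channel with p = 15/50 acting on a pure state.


F = (1-p) + p/d
= (1 - 0.3000) + 0.3000/11
= 0.7000 + 0.0273
= 0.7273

0.7273


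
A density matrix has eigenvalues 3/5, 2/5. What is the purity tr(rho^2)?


tr(rho^2) = sum of eigenvalues squared
= (3/5)^2 + (2/5)^2
= (9 + 4) / 25
= 13/25
= 0.5200

0.5200
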